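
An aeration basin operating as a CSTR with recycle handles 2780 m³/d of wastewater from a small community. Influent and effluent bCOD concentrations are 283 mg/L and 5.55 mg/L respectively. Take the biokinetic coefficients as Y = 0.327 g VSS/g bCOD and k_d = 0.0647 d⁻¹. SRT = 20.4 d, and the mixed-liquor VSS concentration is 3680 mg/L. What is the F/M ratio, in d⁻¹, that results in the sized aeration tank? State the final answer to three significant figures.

Rearranging the biomass balance for a CMAS with decay, V = Y·Q·ΔS·θ_c / [X·(1+k_d θ_c)] = 0.327 × 2780 × (283 − 5.55) × 20.4 / [3680 × (1 + 0.0647 × 20.4)] = 5.15×10^6 / 8537 = 602.7 m³.
Food-to-microorganism ratio F/M = Q S₀ / (V X) = 2780 × 283 / (602.7 × 3680) = 0.3547 d⁻¹.

F/M ≈ 0.355 d⁻¹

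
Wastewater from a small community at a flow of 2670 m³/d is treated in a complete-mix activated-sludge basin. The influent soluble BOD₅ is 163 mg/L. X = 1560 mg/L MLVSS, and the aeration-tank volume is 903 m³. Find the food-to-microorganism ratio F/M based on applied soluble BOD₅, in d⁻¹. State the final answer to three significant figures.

F/M = applied load / biomass = Q·S₀/(V·X) = 2670 × 163 / (903.0 × 1560) = 0.3089 d⁻¹.

F/M ≈ 0.309 d⁻¹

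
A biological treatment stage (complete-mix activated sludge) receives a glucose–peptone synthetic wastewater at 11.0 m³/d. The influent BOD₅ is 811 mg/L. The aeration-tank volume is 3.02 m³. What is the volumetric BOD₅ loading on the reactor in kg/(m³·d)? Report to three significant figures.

L_v = Q S₀ / V = 11.0 × 811 × 10⁻³ / 3.020 = 2.954 kg/(m³·d).

L_v ≈ 2.95 kg BOD₅/(m³·d)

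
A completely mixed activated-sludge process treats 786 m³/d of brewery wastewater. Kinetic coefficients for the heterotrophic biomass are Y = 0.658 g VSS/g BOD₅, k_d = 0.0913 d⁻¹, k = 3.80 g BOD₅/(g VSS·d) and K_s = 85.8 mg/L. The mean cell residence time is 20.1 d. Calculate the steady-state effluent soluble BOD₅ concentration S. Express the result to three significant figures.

For a completely mixed reactor with recycle the Lawrence–McCarty relation gives S = K_s·(1 + k_d·θ_c) / [θ_c·(Y·k − k_d) − 1] = 85.8 × (1 + 0.0913 × 20.1) / [20.1 × (0.658 × 3.80 − 0.0913) − 1] = 243.3 / 47.42 = 5.129 mg/L.

S ≈ 5.13 mg/L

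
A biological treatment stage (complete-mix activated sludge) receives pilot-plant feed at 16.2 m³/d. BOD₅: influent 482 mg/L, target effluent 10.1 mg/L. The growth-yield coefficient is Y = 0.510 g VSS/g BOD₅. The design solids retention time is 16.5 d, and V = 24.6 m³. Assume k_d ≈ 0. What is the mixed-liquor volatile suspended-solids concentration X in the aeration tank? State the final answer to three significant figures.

X ≈ 2620 mg/L

Without decay, X = Y Q (S₀−S) θ_c / V = 0.510 × 16.2 × (482 − 10.1) × 16.5 / 24.6 = 2615 mg/L.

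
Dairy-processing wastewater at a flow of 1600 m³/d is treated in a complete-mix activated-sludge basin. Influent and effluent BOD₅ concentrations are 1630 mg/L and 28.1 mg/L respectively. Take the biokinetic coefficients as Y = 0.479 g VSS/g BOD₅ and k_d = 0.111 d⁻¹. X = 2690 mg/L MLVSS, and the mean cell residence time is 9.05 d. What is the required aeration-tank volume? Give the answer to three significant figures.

From the SRT design equation V = Y Q (S₀−S) θ_c / [X (1 + k_d θ_c)] = 0.479 × 1600 × (1630 − 28.1) × 9.05 / [2690 × (1 + 0.111 × 9.05)] = 1.11×10^7 / 5392 = 2060 m³.

V ≈ 2060 m³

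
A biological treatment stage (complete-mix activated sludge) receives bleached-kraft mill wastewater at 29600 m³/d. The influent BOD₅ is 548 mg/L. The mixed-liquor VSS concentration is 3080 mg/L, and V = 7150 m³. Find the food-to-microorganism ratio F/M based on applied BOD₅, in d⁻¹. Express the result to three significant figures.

F/M ≈ 0.737 d⁻¹

F/M = Q·S₀ / (V·X) = 29600 × 548 / (7150 × 3080) = 0.7366 g BOD₅·(g VSS·d)⁻¹.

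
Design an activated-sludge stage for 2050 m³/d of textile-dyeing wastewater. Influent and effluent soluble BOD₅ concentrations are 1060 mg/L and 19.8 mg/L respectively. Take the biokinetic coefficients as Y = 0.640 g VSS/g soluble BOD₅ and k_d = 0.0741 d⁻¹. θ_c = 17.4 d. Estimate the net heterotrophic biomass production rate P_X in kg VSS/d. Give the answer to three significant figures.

P_X ≈ 596 kg VSS/d

The observed yield is Y_obs = Y/(1 + k_d·θ_c) = 0.640 / (1 + 0.0741 × 17.4) = 0.640 / 2.289 = 0.2796 g VSS per g soluble BOD₅ removed.
ΔS = 1060 − 19.8 = 1040 mg/L, so the substrate removal rate is 2050 × 1040/1000 = 2132 kg soluble BOD₅/d.
Net biomass production P_X = Y_obs × Q·(S₀ − S) = 0.2796 × 2132 = 596.1 kg VSS/d.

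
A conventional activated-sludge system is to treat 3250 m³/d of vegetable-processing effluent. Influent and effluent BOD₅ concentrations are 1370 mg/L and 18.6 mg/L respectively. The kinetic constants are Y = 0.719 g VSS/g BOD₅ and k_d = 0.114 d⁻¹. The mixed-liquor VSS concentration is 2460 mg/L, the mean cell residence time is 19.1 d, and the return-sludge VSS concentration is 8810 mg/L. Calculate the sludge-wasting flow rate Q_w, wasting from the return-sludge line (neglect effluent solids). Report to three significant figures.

Q_w ≈ 113 m³/d

From the SRT design equation V = Y Q (S₀−S) θ_c / [X (1 + k_d θ_c)] = 0.719 × 3250 × (1370 − 18.6) × 19.1 / [2460 × (1 + 0.114 × 19.1)] = 6.03×10^7 / 7816 = 7717 m³.
Wasting from the return line (neglecting effluent solids): Q_w = V·X / (θ_c·X_r) = 7717 × 2460 / (19.1 × 8810) = 112.8 m³/d.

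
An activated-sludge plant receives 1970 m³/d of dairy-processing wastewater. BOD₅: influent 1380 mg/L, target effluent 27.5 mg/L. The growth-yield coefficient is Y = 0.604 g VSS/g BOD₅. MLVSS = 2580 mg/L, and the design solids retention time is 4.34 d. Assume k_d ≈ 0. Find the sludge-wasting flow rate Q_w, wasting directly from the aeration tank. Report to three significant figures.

Q_w ≈ 624 m³/d

Biomass mass balance (decay neglected): V·X = Y·Q·(S₀ − S)·θ_c, so V = 0.604 × 1970 × (1380 − 27.5) × 4.34 / 2580 = 2707 m³.
For wasting at MLVSS concentration, Q_w = V/θ_c = 2707/4.34 = 623.8 m³/d.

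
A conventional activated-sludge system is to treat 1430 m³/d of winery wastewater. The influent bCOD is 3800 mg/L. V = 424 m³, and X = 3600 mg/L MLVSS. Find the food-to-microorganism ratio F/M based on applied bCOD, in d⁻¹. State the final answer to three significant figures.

Food-to-microorganism ratio F/M = Q S₀ / (V X) = 1430 × 3800 / (424.0 × 3600) = 3.560 d⁻¹.

F/M ≈ 3.56 d⁻¹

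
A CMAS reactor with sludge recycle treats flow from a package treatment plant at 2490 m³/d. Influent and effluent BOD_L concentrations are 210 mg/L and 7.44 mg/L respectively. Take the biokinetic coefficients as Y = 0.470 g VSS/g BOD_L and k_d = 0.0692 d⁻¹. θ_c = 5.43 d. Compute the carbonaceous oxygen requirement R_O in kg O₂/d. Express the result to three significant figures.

R_O ≈ 260 kg O₂/d

The observed yield is Y_obs = Y/(1 + k_d·θ_c) = 0.470 / (1 + 0.0692 × 5.43) = 0.470 / 1.376 = 0.3416 g VSS per g BOD_L removed.
ΔS = 210 − 7.44 = 202.6 mg/L, so the substrate removal rate is 2490 × 202.6/1000 = 504.4 kg BOD_L/d.
Biomass synthesised: P_X = Y_obs × 504.4 = 172.3 kg VSS/d.
R_O = Q·ΔS − 1.42 P_X = 504.4 − 244.7 = 259.7 kg O₂/d.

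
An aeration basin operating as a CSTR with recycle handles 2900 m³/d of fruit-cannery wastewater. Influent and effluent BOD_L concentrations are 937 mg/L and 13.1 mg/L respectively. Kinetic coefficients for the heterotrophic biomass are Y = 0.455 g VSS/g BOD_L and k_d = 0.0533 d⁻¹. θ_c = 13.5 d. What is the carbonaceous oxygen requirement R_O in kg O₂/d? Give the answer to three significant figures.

R_O ≈ 1670 kg O₂/d

Correct the yield for decay: Y_obs = Y/(1 + k_d θ_c) = 0.455 / (1 + 0.0533 × 13.5) = 0.455 / 1.720 = 0.2646.
Q·(S₀ − S) = 2900 × (937 − 13.1) × 10⁻³ = 2679 kg/d removed.
Net sludge production P_X = 0.2646 × 2679 = 709.0 kg VSS/d.
Carbonaceous O₂ demand = substrate oxidised − cell-mass equivalent = 2679 − 1.42 × 709.0 = 1673 kg O₂/d.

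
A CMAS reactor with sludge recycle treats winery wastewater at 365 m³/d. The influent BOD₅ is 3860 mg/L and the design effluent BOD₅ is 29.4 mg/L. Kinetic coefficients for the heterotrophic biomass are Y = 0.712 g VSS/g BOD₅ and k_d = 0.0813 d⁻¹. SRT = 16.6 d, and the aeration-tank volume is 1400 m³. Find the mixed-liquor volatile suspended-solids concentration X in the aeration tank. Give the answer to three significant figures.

X ≈ 5020 mg/L

From V·X·(1 + k_d·θ_c) = Y·Q·(S₀ − S)·θ_c: X = 0.712 × 365 × (3860 − 29.4) × 16.6 / [1400 × (1 + 0.0813 × 16.6)] = 5024 mg/L.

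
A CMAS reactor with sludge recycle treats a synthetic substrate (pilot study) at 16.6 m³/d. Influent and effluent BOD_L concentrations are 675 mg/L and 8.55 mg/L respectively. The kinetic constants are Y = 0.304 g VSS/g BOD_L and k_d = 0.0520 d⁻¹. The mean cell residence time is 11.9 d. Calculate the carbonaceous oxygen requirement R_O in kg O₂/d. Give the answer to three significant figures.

R_O ≈ 8.11 kg O₂/d

Correct the yield for decay: Y_obs = Y/(1 + k_d θ_c) = 0.304 / (1 + 0.0520 × 11.9) = 0.304 / 1.619 = 0.1878.
Substrate removed = Q·(S₀ − S) = 16.6 m³/d × (675 − 8.55) g/m³ = 1.11×10^4 g/d = 11.06 kg/d.
Biomass synthesised: P_X = Y_obs × 11.06 = 2.078 kg VSS/d.
R_O = Q·(S₀ − S) − 1.42·P_X = 11.06 − 1.42 × 2.078 = 8.113 kg O₂/d.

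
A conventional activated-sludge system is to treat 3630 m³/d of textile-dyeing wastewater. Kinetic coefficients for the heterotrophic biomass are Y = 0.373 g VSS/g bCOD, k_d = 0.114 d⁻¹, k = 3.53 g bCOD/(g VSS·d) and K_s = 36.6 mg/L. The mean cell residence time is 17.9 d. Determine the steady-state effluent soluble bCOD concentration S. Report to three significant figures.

S ≈ 5.42 mg/L

Effluent substrate depends only on kinetics and SRT: S = K_s(1 + k_d θ_c) / [θ_c(Yk − k_d) − 1] = 36.6 × (1 + 0.114 × 17.9) / [17.9 × (0.373 × 3.53 − 0.114) − 1] = 111.3 / 20.53 = 5.421 mg/L.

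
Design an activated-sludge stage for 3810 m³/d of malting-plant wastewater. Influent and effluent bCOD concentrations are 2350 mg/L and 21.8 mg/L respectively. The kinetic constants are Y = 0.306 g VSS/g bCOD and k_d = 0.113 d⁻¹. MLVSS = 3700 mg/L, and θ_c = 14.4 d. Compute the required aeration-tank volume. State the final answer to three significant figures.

V ≈ 4020 m³

From the SRT design equation V = Y Q (S₀−S) θ_c / [X (1 + k_d θ_c)] = 0.306 × 3810 × (2350 − 21.8) × 14.4 / [3700 × (1 + 0.113 × 14.4)] = 3.91×10^7 / 9721 = 4021 m³.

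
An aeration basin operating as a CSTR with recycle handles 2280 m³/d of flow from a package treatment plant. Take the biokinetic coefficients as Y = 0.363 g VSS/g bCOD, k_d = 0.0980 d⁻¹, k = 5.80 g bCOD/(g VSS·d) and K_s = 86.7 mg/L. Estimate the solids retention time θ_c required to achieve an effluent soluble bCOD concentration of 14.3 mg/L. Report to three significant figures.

θ_c ≈ 5.00 d

At the target effluent, Y k S/(K_s+S) = 0.363×5.80×14.3/101.0 = 0.2981 d⁻¹.
θ_c = 1/(μ − k_d) = 1/(0.2981 − 0.0980) = 1/0.2001 = 4.998 d.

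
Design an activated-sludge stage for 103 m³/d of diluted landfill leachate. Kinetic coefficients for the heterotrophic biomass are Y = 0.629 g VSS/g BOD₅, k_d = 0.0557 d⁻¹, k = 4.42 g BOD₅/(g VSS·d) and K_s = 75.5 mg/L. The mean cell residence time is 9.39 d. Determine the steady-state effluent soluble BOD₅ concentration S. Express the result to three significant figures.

S ≈ 4.68 mg/L

For a completely mixed reactor with recycle the Lawrence–McCarty relation gives S = K_s·(1 + k_d·θ_c) / [θ_c·(Y·k − k_d) − 1] = 75.5 × (1 + 0.0557 × 9.39) / [9.39 × (0.629 × 4.42 − 0.0557) − 1] = 115.0 / 24.58 = 4.678 mg/L.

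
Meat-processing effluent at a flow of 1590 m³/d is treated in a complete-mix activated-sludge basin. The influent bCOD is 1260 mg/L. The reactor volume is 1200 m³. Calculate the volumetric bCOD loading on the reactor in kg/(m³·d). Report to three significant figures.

L_v ≈ 1.67 kg bCOD/(m³·d)

L_v = Q S₀ / V = 1590 × 1260 × 10⁻³ / 1200 = 1.669 kg/(m³·d).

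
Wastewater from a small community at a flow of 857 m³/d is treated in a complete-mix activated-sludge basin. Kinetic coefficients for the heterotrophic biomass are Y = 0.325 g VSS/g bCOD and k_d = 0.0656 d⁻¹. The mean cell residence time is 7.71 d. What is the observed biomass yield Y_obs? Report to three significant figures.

Y_obs ≈ 0.216 g VSS/g bCOD

Observed yield with endogenous decay: Y_obs = Y / (1 + k_d·θ_c) = 0.325 / (1 + 0.0656 × 7.71) = 0.325 / 1.506 = 0.2158 g VSS/g bCOD.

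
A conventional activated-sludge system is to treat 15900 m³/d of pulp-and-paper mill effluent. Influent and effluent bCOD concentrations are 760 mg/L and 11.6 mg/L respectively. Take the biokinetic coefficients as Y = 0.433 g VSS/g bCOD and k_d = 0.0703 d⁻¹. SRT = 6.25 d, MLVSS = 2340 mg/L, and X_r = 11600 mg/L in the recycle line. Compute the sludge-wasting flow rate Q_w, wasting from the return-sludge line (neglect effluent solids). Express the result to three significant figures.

Q_w ≈ 309 m³/d

Rearranging the biomass balance for a CMAS with decay, V = Y·Q·ΔS·θ_c / [X·(1+k_d θ_c)] = 0.433 × 15900 × (760 − 11.6) × 6.25 / [2340 × (1 + 0.0703 × 6.25)] = 3.22×10^7 / 3368 = 9561 m³.
θ_c = V·X/(Q_w·X_r) when wasting from the recycle, so Q_w = V·X/(θ_c·X_r) = 9561 × 2340 / (6.25 × 11600) = 308.6 m³/d.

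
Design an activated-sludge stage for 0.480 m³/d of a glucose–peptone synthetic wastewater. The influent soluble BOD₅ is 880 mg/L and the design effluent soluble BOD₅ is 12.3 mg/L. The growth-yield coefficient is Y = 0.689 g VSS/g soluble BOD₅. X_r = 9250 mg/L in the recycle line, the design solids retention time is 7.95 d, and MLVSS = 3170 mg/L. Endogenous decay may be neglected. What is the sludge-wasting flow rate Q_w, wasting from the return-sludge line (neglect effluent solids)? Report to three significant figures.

Q_w ≈ 0.0310 m³/d

Biomass mass balance (decay neglected): V·X = Y·Q·(S₀ − S)·θ_c, so V = 0.689 × 0.480 × (880 − 12.3) × 7.95 / 3170 = 0.7197 m³.
θ_c = V·X/(Q_w·X_r) when wasting from the recycle, so Q_w = V·X/(θ_c·X_r) = 0.7197 × 3170 / (7.95 × 9250) = 0.03102 m³/d.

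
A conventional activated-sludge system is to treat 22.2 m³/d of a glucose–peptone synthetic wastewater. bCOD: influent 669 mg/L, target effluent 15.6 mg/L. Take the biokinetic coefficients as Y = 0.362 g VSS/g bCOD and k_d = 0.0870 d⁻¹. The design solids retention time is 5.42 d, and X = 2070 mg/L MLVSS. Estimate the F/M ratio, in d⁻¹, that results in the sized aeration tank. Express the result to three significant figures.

Steady-state biomass mass balance: V·X·(1 + k_d·θ_c) = Y·Q·(S₀ − S)·θ_c, so V = 0.362 × 22.2 × (669 − 15.6) × 5.42 / [2070 × (1 + 0.0870 × 5.42)] = 2.85×10^4 / 3046 = 9.343 m³.
F/M = Q·S₀ / (V·X) = 22.2 × 669 / (9.343 × 2070) = 0.7679 g bCOD·(g VSS·d)⁻¹.

F/M ≈ 0.768 d⁻¹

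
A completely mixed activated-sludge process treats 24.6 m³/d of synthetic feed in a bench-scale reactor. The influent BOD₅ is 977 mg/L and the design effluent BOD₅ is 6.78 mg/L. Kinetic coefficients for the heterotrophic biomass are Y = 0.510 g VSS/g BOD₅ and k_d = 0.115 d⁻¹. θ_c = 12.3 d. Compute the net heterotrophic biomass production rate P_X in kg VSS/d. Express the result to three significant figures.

Y_obs = Y / (1 + k_d θ_c) = 0.510 / (1 + 0.115 × 12.3) = 0.510 / 2.415 = 0.2112.
Q·(S₀ − S) = 24.6 × (977 − 6.78) × 10⁻³ = 23.87 kg/d removed.
Biomass produced: P_X = Y_obs·Q·ΔS = 0.2112 × 23.87 ≈ 5.041 kg VSS/d.

P_X ≈ 5.04 kg VSS/d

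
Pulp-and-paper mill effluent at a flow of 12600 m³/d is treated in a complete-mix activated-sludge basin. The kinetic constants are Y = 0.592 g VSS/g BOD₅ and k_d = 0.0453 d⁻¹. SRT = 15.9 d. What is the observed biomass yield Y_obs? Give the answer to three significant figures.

Y_obs ≈ 0.344 g VSS/g BOD₅

Observed yield with endogenous decay: Y_obs = Y / (1 + k_d·θ_c) = 0.592 / (1 + 0.0453 × 15.9) = 0.592 / 1.720 = 0.3441 g VSS/g BOD₅.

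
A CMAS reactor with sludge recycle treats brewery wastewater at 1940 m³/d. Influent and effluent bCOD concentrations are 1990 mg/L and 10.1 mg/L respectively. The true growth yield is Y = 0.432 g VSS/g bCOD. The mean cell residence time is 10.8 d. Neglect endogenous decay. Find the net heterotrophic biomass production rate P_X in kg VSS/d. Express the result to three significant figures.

P_X ≈ 1660 kg VSS/d

Since k_d ≈ 0, Y_obs = Y = 0.432 g VSS/g bCOD.
ΔS = 1990 − 10.1 = 1980 mg/L, so the substrate removal rate is 1940 × 1980/1000 = 3841 kg bCOD/d.
Biomass produced: P_X = Y_obs·Q·ΔS = 0.4320 × 3841 ≈ 1659 kg VSS/d.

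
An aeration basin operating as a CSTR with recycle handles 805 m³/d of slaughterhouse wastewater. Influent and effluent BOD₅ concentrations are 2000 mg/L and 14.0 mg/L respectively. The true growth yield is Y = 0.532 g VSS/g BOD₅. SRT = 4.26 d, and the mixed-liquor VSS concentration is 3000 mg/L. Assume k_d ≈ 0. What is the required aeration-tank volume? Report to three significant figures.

Biomass mass balance (decay neglected): V·X = Y·Q·(S₀ − S)·θ_c, so V = 0.532 × 805 × (2000 − 14.0) × 4.26 / 3000 = 1208 m³.

V ≈ 1210 m³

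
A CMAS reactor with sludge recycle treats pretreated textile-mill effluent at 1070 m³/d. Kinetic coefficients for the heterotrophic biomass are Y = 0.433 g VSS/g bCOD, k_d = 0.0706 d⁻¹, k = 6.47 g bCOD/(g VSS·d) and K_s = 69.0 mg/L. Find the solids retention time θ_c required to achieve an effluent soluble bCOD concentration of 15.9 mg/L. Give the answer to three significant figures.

θ_c ≈ 2.20 d

At the target effluent, Y k S/(K_s+S) = 0.433×6.47×15.9/84.90 = 0.5247 d⁻¹.
θ_c = 1/(μ − k_d) = 1/(0.5247 − 0.0706) = 1/0.4541 = 2.202 d.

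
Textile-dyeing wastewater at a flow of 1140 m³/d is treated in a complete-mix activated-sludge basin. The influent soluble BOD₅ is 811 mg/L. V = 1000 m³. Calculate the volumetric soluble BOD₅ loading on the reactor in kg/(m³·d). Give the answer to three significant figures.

L_v ≈ 0.925 kg soluble BOD₅/(m³·d)

Applied soluble BOD₅ load per unit volume = Q·S₀/V = (1140 × 811/1000)/1000 = 0.9245 kg soluble BOD₅·m⁻³·d⁻¹.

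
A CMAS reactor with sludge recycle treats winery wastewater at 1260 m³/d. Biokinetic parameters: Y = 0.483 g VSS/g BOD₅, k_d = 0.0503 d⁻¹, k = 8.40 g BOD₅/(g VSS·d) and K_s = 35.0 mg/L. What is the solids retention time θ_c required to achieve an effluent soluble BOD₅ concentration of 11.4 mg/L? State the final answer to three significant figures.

At the target effluent, Y k S/(K_s+S) = 0.483×8.40×11.4/46.40 = 0.9968 d⁻¹.
1/θ_c = 0.9968 − 0.0503 = 0.9465 d⁻¹, so θ_c = 1.057 d.

θ_c ≈ 1.06 d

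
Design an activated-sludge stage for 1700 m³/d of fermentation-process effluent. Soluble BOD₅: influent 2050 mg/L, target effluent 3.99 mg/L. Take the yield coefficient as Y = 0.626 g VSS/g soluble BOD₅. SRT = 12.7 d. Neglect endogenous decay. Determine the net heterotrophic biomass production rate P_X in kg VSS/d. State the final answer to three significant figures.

Since k_d ≈ 0, Y_obs = Y = 0.626 g VSS/g soluble BOD₅.
Substrate removed = Q·(S₀ − S) = 1700 m³/d × (2050 − 3.99) g/m³ = 3.48×10^6 g/d = 3478 kg/d.
P_X = Y_obs · Q(S₀ − S) = 0.6260 × 3478 = 2177 kg VSS/d.

P_X ≈ 2180 kg VSS/d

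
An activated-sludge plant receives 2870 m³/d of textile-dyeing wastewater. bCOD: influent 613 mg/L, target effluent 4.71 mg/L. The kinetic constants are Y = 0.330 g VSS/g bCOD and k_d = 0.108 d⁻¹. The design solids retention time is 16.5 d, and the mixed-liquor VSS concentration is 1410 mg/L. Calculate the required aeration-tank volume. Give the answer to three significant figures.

V ≈ 2420 m³

Rearranging the biomass balance for a CMAS with decay, V = Y·Q·ΔS·θ_c / [X·(1+k_d θ_c)] = 0.330 × 2870 × (613 − 4.71) × 16.5 / [1410 × (1 + 0.108 × 16.5)] = 9.51×10^6 / 3923 = 2423 m³.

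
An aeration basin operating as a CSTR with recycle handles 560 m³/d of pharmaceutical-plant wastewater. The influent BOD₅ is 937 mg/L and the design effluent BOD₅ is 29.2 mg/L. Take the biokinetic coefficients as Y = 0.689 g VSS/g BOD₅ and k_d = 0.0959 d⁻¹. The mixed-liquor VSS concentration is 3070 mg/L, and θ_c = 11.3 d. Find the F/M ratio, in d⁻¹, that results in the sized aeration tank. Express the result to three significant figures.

F/M ≈ 0.276 d⁻¹

From the SRT design equation V = Y Q (S₀−S) θ_c / [X (1 + k_d θ_c)] = 0.689 × 560 × (937 − 29.2) × 11.3 / [3070 × (1 + 0.0959 × 11.3)] = 3.96×10^6 / 6397 = 618.7 m³.
F/M = Q·S₀ / (V·X) = 560 × 937 / (618.7 × 3070) = 0.2762 g BOD₅·(g VSS·d)⁻¹.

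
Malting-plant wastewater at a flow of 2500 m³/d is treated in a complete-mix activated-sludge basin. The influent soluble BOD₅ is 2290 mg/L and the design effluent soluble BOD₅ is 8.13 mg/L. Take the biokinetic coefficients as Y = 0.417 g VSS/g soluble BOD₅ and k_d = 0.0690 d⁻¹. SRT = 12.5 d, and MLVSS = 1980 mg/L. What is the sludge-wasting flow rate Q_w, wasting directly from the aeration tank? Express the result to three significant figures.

From the SRT design equation V = Y Q (S₀−S) θ_c / [X (1 + k_d θ_c)] = 0.417 × 2500 × (2290 − 8.13) × 12.5 / [1980 × (1 + 0.0690 × 12.5)] = 2.97×10^7 / 3688 = 8063 m³.
For wasting at MLVSS concentration, Q_w = V/θ_c = 8063/12.5 = 645.1 m³/d.

Q_w ≈ 645 m³/d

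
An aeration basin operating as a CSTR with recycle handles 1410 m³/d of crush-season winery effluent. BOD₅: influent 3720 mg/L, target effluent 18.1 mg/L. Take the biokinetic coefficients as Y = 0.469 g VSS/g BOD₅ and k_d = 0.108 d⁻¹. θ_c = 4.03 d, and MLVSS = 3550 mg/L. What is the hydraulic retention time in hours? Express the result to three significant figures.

τ ≈ 33.0 h

Rearranging the biomass balance for a CMAS with decay, V = Y·Q·ΔS·θ_c / [X·(1+k_d θ_c)] = 0.469 × 1410 × (3720 − 18.1) × 4.03 / [3550 × (1 + 0.108 × 4.03)] = 9.87×10^6 / 5095 = 1936 m³.
HRT = V/Q = 1936 m³ / 1410 m³·d⁻¹ = 1.373 d × 24 = 32.96 h.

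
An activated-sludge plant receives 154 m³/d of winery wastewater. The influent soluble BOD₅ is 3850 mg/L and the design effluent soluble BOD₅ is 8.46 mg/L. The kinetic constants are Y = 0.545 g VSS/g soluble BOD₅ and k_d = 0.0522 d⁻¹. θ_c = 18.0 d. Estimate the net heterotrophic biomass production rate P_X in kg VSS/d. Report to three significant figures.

Y_obs = Y / (1 + k_d θ_c) = 0.545 / (1 + 0.0522 × 18.0) = 0.545 / 1.940 = 0.2810.
Q·(S₀ − S) = 154 × (3850 − 8.46) × 10⁻³ = 591.6 kg/d removed.
Biomass produced: P_X = Y_obs·Q·ΔS = 0.2810 × 591.6 ≈ 166.2 kg VSS/d.

P_X ≈ 166 kg VSS/d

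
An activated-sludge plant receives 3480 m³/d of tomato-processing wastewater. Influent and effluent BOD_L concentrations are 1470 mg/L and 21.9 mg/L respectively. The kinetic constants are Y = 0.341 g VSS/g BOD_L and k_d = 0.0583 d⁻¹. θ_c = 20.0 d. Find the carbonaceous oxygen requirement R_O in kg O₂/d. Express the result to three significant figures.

Correct the yield for decay: Y_obs = Y/(1 + k_d θ_c) = 0.341 / (1 + 0.0583 × 20.0) = 0.341 / 2.166 = 0.1574.
ΔS = 1470 − 21.9 = 1448 mg/L, so the substrate removal rate is 3480 × 1448/1000 = 5039 kg BOD_L/d.
Net sludge production P_X = 0.1574 × 5039 = 793.4 kg VSS/d.
R_O = Q·ΔS − 1.42 P_X = 5039 − 1127 = 3913 kg O₂/d.

R_O ≈ 3910 kg O₂/d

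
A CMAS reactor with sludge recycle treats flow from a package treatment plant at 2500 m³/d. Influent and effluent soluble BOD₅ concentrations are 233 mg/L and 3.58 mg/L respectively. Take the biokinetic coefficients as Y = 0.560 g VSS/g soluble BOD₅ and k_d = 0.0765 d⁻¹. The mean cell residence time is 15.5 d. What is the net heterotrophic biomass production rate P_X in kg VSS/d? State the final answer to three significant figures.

Observed yield with endogenous decay: Y_obs = Y / (1 + k_d·θ_c) = 0.560 / (1 + 0.0765 × 15.5) = 0.560 / 2.186 = 0.2562 g VSS/g soluble BOD₅.
Substrate removed = Q·(S₀ − S) = 2500 m³/d × (233 − 3.58) g/m³ = 5.74×10^5 g/d = 573.5 kg/d.
Biomass produced: P_X = Y_obs·Q·ΔS = 0.2562 × 573.5 ≈ 146.9 kg VSS/d.

P_X ≈ 147 kg VSS/d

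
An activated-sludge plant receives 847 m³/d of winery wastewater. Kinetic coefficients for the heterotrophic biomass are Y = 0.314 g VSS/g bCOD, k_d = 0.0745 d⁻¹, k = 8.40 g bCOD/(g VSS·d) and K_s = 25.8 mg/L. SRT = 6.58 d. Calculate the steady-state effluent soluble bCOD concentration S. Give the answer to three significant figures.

For a completely mixed reactor with recycle the Lawrence–McCarty relation gives S = K_s·(1 + k_d·θ_c) / [θ_c·(Y·k − k_d) − 1] = 25.8 × (1 + 0.0745 × 6.58) / [6.58 × (0.314 × 8.40 − 0.0745) − 1] = 38.45 / 15.87 = 2.423 mg/L.

S ≈ 2.42 mg/L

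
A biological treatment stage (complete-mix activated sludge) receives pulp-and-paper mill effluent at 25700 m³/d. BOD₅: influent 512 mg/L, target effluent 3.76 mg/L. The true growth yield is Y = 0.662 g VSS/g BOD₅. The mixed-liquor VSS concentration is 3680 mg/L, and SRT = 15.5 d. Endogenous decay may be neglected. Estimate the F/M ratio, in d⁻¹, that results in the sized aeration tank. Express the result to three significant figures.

With k_d = 0 the design equation reduces to V = Y Q (S₀−S) θ_c / X = 0.662 × 25700 × (512 − 3.76) × 15.5 / 3680 = 36420 m³.
F/M = Q·S₀ / (V·X) = 25700 × 512 / (36420 × 3680) = 0.09818 g BOD₅·(g VSS·d)⁻¹.

F/M ≈ 0.0982 d⁻¹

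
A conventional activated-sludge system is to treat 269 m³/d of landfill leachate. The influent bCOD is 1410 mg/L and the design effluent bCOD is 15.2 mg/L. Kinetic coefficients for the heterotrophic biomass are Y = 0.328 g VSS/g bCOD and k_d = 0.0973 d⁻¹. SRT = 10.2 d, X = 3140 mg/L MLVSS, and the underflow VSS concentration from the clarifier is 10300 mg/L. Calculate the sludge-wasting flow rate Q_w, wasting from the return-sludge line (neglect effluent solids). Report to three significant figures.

Q_w ≈ 6.00 m³/d

Steady-state biomass mass balance: V·X·(1 + k_d·θ_c) = Y·Q·(S₀ − S)·θ_c, so V = 0.328 × 269 × (1410 − 15.2) × 10.2 / [3140 × (1 + 0.0973 × 10.2)] = 1.26×10^6 / 6256 = 200.6 m³.
θ_c = V·X/(Q_w·X_r) when wasting from the recycle, so Q_w = V·X/(θ_c·X_r) = 200.6 × 3140 / (10.2 × 10300) = 5.997 m³/d.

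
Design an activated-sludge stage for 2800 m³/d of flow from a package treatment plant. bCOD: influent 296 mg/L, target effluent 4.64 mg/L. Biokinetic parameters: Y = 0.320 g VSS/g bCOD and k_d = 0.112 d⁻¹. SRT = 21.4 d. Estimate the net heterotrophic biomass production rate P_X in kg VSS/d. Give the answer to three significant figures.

Correct the yield for decay: Y_obs = Y/(1 + k_d θ_c) = 0.320 / (1 + 0.112 × 21.4) = 0.320 / 3.397 = 0.09421.
Substrate removed = Q·(S₀ − S) = 2800 m³/d × (296 − 4.64) g/m³ = 8.16×10^5 g/d = 815.8 kg/d.
Net biomass production P_X = Y_obs × Q·(S₀ − S) = 0.09421 × 815.8 = 76.85 kg VSS/d.

P_X ≈ 76.9 kg VSS/d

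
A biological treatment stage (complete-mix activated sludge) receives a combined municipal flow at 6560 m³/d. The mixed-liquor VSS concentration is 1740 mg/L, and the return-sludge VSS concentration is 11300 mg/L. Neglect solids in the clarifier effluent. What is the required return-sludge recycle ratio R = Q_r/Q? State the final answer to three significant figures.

Mass balance around the secondary clarifier (neglecting effluent solids): R = X / (X_r − X) = 1740 / (11300 − 1740) = 0.1820.

R ≈ 0.182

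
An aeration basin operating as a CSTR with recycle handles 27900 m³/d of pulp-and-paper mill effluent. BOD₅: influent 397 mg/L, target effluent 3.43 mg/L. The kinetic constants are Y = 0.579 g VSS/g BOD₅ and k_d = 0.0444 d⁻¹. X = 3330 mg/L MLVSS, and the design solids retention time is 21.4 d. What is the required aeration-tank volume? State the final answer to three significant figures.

Steady-state biomass mass balance: V·X·(1 + k_d·θ_c) = Y·Q·(S₀ − S)·θ_c, so V = 0.579 × 27900 × (397 − 3.43) × 21.4 / [3330 × (1 + 0.0444 × 21.4)] = 1.36×10^8 / 6494 = 20951 m³.

V ≈ 21000 m³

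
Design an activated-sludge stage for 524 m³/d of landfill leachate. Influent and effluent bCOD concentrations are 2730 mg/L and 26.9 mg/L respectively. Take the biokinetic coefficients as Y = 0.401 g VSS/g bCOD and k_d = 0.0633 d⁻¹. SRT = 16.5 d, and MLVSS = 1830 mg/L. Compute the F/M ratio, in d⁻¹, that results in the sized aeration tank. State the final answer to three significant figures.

Rearranging the biomass balance for a CMAS with decay, V = Y·Q·ΔS·θ_c / [X·(1+k_d θ_c)] = 0.401 × 524 × (2730 − 26.9) × 16.5 / [1830 × (1 + 0.0633 × 16.5)] = 9.37×10^6 / 3741 = 2505 m³.
Food-to-microorganism ratio F/M = Q S₀ / (V X) = 524 × 2730 / (2505 × 1830) = 0.3121 d⁻¹.

F/M ≈ 0.312 d⁻¹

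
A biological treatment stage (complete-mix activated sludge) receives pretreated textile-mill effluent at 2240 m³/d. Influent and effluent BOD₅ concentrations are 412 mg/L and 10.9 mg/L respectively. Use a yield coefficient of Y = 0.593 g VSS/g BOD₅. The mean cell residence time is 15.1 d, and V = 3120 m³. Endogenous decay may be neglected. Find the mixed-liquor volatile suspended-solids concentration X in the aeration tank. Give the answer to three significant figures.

X ≈ 2580 mg/L

From V·X = Y·Q·(S₀ − S)·θ_c (decay neglected): X = 0.593 × 2240 × (412 − 10.9) × 15.1 / 3120 = 2579 mg/L.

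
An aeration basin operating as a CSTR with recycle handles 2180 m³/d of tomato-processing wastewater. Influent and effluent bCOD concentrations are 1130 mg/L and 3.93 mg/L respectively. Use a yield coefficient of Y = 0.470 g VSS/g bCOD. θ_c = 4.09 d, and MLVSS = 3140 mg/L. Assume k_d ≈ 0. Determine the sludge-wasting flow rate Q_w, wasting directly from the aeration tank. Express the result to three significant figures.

With k_d = 0 the design equation reduces to V = Y Q (S₀−S) θ_c / X = 0.470 × 2180 × (1130 − 3.93) × 4.09 / 3140 = 1503 m³.
For wasting at MLVSS concentration, Q_w = V/θ_c = 1503/4.09 = 367.4 m³/d.

Q_w ≈ 367 m³/d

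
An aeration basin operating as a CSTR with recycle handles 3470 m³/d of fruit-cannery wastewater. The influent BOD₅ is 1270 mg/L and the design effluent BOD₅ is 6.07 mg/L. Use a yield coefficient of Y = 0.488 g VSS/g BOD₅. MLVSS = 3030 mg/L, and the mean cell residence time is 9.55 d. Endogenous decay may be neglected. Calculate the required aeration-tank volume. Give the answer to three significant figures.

V ≈ 6750 m³

Biomass mass balance (decay neglected): V·X = Y·Q·(S₀ − S)·θ_c, so V = 0.488 × 3470 × (1270 − 6.07) × 9.55 / 3030 = 6746 m³.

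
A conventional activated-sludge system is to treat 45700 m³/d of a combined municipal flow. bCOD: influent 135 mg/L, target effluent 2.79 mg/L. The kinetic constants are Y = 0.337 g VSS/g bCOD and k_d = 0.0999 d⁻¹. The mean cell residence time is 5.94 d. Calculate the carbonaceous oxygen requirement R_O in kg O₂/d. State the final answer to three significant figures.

The observed yield is Y_obs = Y/(1 + k_d·θ_c) = 0.337 / (1 + 0.0999 × 5.94) = 0.337 / 1.593 = 0.2115 g VSS per g bCOD removed.
Q·(S₀ − S) = 45700 × (135 − 2.79) × 10⁻³ = 6042 kg/d removed.
P_X = Y_obs·Q·(S₀ − S) = 0.2115 × 6042 = 1278 kg VSS/d.
Carbonaceous O₂ demand = substrate oxidised − cell-mass equivalent = 6042 − 1.42 × 1278 = 4227 kg O₂/d.

R_O ≈ 4230 kg O₂/d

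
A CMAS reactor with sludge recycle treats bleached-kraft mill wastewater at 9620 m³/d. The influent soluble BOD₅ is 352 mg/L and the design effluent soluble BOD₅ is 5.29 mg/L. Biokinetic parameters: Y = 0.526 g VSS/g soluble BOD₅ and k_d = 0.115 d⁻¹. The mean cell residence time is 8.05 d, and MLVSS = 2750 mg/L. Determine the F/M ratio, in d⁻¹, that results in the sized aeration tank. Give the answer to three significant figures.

F/M ≈ 0.462 d⁻¹

From the SRT design equation V = Y Q (S₀−S) θ_c / [X (1 + k_d θ_c)] = 0.526 × 9620 × (352 − 5.29) × 8.05 / [2750 × (1 + 0.115 × 8.05)] = 1.41×10^7 / 5296 = 2667 m³.
F/M = Q·S₀ / (V·X) = 9620 × 352 / (2667 × 2750) = 0.4617 g soluble BOD₅·(g VSS·d)⁻¹.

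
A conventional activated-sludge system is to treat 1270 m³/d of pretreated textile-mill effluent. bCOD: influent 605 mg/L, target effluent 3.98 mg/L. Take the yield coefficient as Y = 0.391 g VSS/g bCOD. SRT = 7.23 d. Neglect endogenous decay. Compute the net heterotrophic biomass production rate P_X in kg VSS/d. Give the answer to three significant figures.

With endogenous decay neglected, the observed yield equals the true yield: Y_obs = Y = 0.391 g VSS/g bCOD.
Mass of bCOD removed per day: Q(S₀ − S) = 1270 × 601.0 g/m³ = 763.3 kg/d.
Biomass produced: P_X = Y_obs·Q·ΔS = 0.3910 × 763.3 ≈ 298.4 kg VSS/d.

P_X ≈ 298 kg VSS/d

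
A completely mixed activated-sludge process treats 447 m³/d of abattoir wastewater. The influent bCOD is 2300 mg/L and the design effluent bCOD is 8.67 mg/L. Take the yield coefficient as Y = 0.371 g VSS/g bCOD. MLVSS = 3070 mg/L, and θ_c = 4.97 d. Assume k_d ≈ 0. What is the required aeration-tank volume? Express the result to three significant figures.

With k_d = 0 the design equation reduces to V = Y Q (S₀−S) θ_c / X = 0.371 × 447 × (2300 − 8.67) × 4.97 / 3070 = 615.2 m³.

V ≈ 615 m³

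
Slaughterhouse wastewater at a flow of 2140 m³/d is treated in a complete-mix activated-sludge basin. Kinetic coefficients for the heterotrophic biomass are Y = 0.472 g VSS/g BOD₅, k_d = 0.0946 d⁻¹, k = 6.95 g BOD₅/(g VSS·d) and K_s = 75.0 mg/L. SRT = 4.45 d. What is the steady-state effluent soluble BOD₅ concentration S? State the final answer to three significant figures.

S ≈ 8.09 mg/L

From the Monod/SRT balance for a CMAS, S = K_s·(1+k_d θ_c)/[θ_c·(Y k − k_d) − 1] = 75.0 × (1 + 0.0946 × 4.45) / [4.45 × (0.472 × 6.95 − 0.0946) − 1] = 106.6 / 13.18 = 8.088 mg/L.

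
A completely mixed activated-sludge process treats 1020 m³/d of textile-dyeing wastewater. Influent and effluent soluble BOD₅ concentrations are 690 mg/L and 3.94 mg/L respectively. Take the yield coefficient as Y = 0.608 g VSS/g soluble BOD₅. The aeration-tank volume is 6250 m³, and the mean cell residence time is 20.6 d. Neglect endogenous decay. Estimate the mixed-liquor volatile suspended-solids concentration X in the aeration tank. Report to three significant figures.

X ≈ 1400 mg/L

Without decay, X = Y Q (S₀−S) θ_c / V = 0.608 × 1020 × (690 − 3.94) × 20.6 / 6250 = 1402 mg/L.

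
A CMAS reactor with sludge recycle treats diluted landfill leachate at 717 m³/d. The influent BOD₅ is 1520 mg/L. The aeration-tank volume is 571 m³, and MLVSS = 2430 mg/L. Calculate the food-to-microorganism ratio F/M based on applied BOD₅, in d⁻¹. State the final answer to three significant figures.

F/M ≈ 0.785 d⁻¹

Food-to-microorganism ratio F/M = Q S₀ / (V X) = 717 × 1520 / (571.0 × 2430) = 0.7855 d⁻¹.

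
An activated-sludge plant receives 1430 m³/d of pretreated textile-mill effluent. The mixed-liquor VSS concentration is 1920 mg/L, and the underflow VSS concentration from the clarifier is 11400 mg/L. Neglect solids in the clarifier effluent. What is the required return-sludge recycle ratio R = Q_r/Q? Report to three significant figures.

R ≈ 0.203

Solids balance on the clarifier gives (1+R)X = R·X_r, so R = X/(X_r − X) = 1920 / (11400 − 1920) = 0.2025.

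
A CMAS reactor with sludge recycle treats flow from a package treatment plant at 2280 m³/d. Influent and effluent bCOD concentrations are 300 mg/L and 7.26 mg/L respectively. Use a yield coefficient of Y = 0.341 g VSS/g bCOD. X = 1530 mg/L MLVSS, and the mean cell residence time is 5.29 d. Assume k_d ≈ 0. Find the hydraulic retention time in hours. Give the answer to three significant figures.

τ ≈ 8.28 h

Biomass mass balance (decay neglected): V·X = Y·Q·(S₀ − S)·θ_c, so V = 0.341 × 2280 × (300 − 7.26) × 5.29 / 1530 = 786.9 m³.
Hydraulic retention time τ = V/Q = 786.9 / 2280 = 0.3451 d = 8.283 h.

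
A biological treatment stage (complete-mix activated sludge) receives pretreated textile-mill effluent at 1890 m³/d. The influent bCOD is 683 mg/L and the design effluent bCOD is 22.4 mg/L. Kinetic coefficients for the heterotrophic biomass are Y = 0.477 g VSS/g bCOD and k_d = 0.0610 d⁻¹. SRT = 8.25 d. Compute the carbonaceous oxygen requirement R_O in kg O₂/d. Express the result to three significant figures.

Correct the yield for decay: Y_obs = Y/(1 + k_d θ_c) = 0.477 / (1 + 0.0610 × 8.25) = 0.477 / 1.503 = 0.3173.
Mass of bCOD removed per day: Q(S₀ − S) = 1890 × 660.6 g/m³ = 1249 kg/d.
Net sludge production P_X = 0.3173 × 1249 = 396.2 kg VSS/d.
R_O = Q·ΔS − 1.42 P_X = 1249 − 562.6 = 686.0 kg O₂/d.

R_O ≈ 686 kg O₂/d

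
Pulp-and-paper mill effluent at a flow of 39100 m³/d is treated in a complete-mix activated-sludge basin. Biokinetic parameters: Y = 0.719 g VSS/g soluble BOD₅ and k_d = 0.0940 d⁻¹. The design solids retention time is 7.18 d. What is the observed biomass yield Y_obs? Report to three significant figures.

Y_obs ≈ 0.429 g VSS/g soluble BOD₅

Observed yield with endogenous decay: Y_obs = Y / (1 + k_d·θ_c) = 0.719 / (1 + 0.0940 × 7.18) = 0.719 / 1.675 = 0.4293 g VSS/g soluble BOD₅.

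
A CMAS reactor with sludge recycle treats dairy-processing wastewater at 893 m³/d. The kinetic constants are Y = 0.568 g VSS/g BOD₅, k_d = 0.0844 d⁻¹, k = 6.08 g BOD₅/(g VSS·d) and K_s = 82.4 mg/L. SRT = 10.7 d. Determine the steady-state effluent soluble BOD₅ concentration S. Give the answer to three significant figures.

S ≈ 4.47 mg/L

For a completely mixed reactor with recycle the Lawrence–McCarty relation gives S = K_s·(1 + k_d·θ_c) / [θ_c·(Y·k − k_d) − 1] = 82.4 × (1 + 0.0844 × 10.7) / [10.7 × (0.568 × 6.08 − 0.0844) − 1] = 156.8 / 35.05 = 4.474 mg/L.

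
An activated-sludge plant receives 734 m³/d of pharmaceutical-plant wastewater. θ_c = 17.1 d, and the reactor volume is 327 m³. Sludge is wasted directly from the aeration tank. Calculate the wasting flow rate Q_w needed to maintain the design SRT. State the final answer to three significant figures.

For wasting at MLVSS concentration, Q_w = V/θ_c = 327.0/17.1 = 19.12 m³/d.

Q_w ≈ 19.1 m³/d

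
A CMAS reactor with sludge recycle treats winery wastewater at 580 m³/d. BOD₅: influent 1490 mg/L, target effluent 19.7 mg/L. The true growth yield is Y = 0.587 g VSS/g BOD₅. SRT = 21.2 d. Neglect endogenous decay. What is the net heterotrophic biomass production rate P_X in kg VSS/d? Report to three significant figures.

P_X ≈ 501 kg VSS/d

No decay correction is needed, so Y_obs = Y = 0.587.
Mass of BOD₅ removed per day: Q(S₀ − S) = 580 × 1470 g/m³ = 852.8 kg/d.
P_X = Y_obs · Q(S₀ − S) = 0.5870 × 852.8 = 500.6 kg VSS/d.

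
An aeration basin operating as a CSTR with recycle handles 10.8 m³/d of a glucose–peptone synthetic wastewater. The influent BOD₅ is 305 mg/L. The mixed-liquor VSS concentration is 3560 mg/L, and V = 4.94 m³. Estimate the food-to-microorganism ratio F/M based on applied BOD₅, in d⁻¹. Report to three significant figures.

F/M = applied load / biomass = Q·S₀/(V·X) = 10.8 × 305 / (4.940 × 3560) = 0.1873 d⁻¹.

F/M ≈ 0.187 d⁻¹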